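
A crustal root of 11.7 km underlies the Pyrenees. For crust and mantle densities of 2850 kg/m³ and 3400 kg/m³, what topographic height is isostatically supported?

Equating mass per unit area of the two columns: ρ_c h = (ρ_m − ρ_c) r.
h = r (ρ_m − ρ_c) / ρ_c = 11.7 km × (3400 − 2850) / 2850 = 2.26 km.

2.26 km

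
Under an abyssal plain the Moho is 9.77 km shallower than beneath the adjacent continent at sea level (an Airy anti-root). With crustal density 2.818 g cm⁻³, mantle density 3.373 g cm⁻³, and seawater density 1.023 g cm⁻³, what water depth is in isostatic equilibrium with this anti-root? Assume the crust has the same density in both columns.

Replacing a thickness d of crust by seawater at the top must be balanced by replacing crust with mantle at the base: d (ρ_c − ρ_w) = a (ρ_m − ρ_c).
d = a (ρ_m − ρ_c)/(ρ_c − ρ_w) = 9.77 km × 0.555/1.795 = 3.02 km.

3.02 km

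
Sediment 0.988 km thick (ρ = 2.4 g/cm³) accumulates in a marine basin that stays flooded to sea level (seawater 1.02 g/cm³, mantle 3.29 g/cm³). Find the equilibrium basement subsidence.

Submarine loading: the sediment displaces seawater, and the subsidence is in turn flooded, so s (ρ_m − ρ_w) = t (ρ_sed − ρ_w).
s = 0.988 km × (2.4 − 1.02) / (3.29 − 1.02) = 0.601 km.

0.601 km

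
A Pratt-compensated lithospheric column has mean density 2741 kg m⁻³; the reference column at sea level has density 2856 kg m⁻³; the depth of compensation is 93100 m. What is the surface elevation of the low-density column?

ρ_ref D = ρ (D + h) → h = D (ρ_ref − ρ)/ρ.
h = 93100 m × (2856 − 2741)/2741 = 3910 m.

3910 m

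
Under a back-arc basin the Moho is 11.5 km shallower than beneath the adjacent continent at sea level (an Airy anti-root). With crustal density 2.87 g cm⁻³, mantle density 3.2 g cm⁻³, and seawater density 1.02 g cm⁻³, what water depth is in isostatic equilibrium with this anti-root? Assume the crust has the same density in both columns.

Replacing a thickness d of crust by seawater at the top must be balanced by replacing crust with mantle at the base: d (ρ_c − ρ_w) = a (ρ_m − ρ_c).
d = a (ρ_m − ρ_c)/(ρ_c − ρ_w) = 11.5 km × 0.33/1.85 = 2.05 km.

2.05 km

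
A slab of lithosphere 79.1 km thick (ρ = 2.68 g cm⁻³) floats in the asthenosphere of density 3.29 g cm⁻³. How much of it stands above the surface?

Floating equilibrium: submerged depth d = t ρ_obj/ρ_fluid = 79.1 km × 2.68/3.29 = 64.43 km.
Freeboard = t − d = 79.1 km − 64.43 km = 14.7 km.

14.7 km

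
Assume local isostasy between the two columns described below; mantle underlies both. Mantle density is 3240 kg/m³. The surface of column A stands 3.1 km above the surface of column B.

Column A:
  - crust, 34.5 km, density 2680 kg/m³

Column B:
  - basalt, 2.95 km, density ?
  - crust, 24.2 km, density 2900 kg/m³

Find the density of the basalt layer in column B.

Take the compensation level at the base of the deeper column (depth z_c below the surface of column A) and equate Σ ρ_i t_i down to z_c; mantle fills any gap and the z_c terms cancel.
Column A: 34.5×2680 + (z_c − 34.5)×3240
Column B: 3.1×0 + 2.95×ρ + 24.2×2900 + (z_c − 3.1 − 27.15)×3240
The z_c×3240 term appears on both sides and cancels. Collect the known terms of each column as K = Σ(ρt)_known − 3240 × (depth of known layers): K_A = 92460 − 3240×34.5 = −19320; K_B = 70180 − 3240×(3.1 + 27.15) = −27830.
Balance: K_A = K_B + 2.95×ρ, so ρ = (K_A − K_B)/2.95 = 8510/2.95 = 2880 kg/m³.

2880 kg/m³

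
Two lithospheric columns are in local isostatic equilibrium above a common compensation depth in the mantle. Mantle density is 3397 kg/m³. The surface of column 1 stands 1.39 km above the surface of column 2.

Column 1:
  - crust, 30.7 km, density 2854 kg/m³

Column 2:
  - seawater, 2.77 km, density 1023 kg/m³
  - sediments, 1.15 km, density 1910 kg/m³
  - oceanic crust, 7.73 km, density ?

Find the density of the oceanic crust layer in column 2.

Take the compensation level at the base of the deeper column (depth z_c below the surface of column 1) and equate Σ ρ_i t_i down to z_c; mantle fills any gap and the z_c terms cancel.
Column 1: 30.7×2854 + (z_c − 30.7)×3397
Column 2: 1.39×0 + 2.77×1023 + 1.15×1910 + 7.73×ρ + (z_c − 1.39 − 11.65)×3397
The z_c×3397 term appears on both sides and cancels. Collect the known terms of each column as K = Σ(ρt)_known − 3397 × (depth of known layers): K_1 = 87617.8 − 3397×30.7 = −16670.1; K_2 = 5030.21 − 3397×(1.39 + 11.65) = −39266.67.
Balance: K_1 = K_2 + 7.73×ρ, so ρ = (K_1 − K_2)/7.73 = 22596.6/7.73 = 2920 kg/m³.

2920 kg/m³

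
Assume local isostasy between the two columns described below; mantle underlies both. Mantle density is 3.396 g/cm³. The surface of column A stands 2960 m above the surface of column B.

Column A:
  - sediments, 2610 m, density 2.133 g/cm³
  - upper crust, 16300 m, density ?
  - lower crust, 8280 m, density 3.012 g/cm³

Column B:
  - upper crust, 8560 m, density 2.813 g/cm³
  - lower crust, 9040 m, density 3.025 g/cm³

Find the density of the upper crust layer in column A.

2.66 g/cm³

Take the compensation level at the base of the deeper column (depth z_c below the surface of column A) and equate Σ ρ_i t_i down to z_c; mantle fills any gap and the z_c terms cancel.
Column A: 2610×2.133 + 16300×ρ + 8280×3.012 + (z_c − 27190)×3.396
Column B: 2960×0 + 8560×2.813 + 9040×3.025 + (z_c − 2960 − 17600)×3.396
The z_c×3.396 term appears on both sides and cancels. Collect the known terms of each column as K = Σ(ρt)_known − 3.396 × (depth of known layers): K_A = 30506.49 − 3.396×27190 = −61830.75; K_B = 51425.28 − 3.396×(2960 + 17600) = −18396.48.
Balance: K_A + 16300×ρ = K_B, so ρ = (K_B − K_A)/16300 = 43434.3/16300 = 2.66 g/cm³.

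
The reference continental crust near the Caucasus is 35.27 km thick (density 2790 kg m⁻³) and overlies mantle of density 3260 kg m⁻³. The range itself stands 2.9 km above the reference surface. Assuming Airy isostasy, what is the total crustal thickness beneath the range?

55.4 km

Root depth r = h ρ_c / (ρ_m − ρ_c) = 2.9 km × 2790 / 470 = 17.21 km.
Total thickness = T + h + r = 35.27 km + 2.9 km + 17.21 km = 55.4 km.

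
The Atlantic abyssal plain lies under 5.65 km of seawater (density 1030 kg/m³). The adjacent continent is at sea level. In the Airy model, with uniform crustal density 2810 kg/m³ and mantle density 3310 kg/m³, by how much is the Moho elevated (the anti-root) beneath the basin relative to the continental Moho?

20.1 km

In Airy isostatic equilibrium: replacing crust with seawater at the top is compensated by replacing crust with mantle at the base: d (ρ_c − ρ_w) = a (ρ_m − ρ_c).
a = d (ρ_c − ρ_w)/(ρ_m − ρ_c) = 5.65 km × 1780/500 = 20.1 km.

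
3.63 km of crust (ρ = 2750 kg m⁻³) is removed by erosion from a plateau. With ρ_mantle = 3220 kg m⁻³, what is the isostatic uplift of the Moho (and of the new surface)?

3.1 km

Unloading: uplift u = e ρ_c/ρ_m = 3.63 km × 2750/3220 = 3.1 km.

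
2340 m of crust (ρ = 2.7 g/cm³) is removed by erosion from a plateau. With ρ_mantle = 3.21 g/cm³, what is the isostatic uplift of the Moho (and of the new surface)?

1970 m

Unloading: uplift u = e ρ_c/ρ_m = 2340 m × 2.7/3.21 = 1970 m.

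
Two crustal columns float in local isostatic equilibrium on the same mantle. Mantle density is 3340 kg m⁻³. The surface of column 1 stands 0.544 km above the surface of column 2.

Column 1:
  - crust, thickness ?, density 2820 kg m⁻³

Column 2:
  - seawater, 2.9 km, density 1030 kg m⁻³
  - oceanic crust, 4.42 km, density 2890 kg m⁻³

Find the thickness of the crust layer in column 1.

Take the compensation level at the base of the deeper column (depth z_c below the surface of column 1) and equate Σ ρ_i t_i down to z_c; mantle fills any gap and the z_c terms cancel.
Column 1: x×2820 + (z_c − 0 − x)×3340
Column 2: 0.544×0 + 2.9×1030 + 4.42×2890 + (z_c − 0.544 − 7.32)×3340
The z_c×3340 term appears on both sides and cancels. Collect the known terms of each column as K = Σ(ρt)_known − 3340 × (depth of known layers): K_1 = 0 − 3340×0 = 0; K_2 = 15760.8 − 3340×(0.544 + 7.32) = −10504.96.
Balance: K_1 − x×(3340 − 2820) = K_2, so x = (K_1 − K_2)/(3340 − 2820) = 10505/520 = 20.2 km.

20.2 km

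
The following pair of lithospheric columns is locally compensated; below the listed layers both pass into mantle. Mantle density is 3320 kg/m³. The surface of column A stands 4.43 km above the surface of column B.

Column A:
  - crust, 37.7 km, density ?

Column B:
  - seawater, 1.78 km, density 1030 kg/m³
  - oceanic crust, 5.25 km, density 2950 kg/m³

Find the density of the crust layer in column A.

2770 kg/m³

Take the compensation level at the base of the deeper column (depth z_c below the surface of column A) and equate Σ ρ_i t_i down to z_c; mantle fills any gap and the z_c terms cancel.
Column A: 37.7×ρ + (z_c − 37.7)×3320
Column B: 4.43×0 + 1.78×1030 + 5.25×2950 + (z_c − 4.43 − 7.03)×3320
The z_c×3320 term appears on both sides and cancels. Collect the known terms of each column as K = Σ(ρt)_known − 3320 × (depth of known layers): K_A = 0 − 3320×37.7 = −125164; K_B = 17320.9 − 3320×(4.43 + 7.03) = −20726.3.
Balance: K_A + 37.7×ρ = K_B, so ρ = (K_B − K_A)/37.7 = 104438/37.7 = 2770 kg/m³.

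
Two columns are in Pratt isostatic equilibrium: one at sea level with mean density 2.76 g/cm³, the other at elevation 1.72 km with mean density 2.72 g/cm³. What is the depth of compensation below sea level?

ρ_ref D = ρ (D + h) → D (ρ_ref − ρ) = ρ h.
D = ρ h/(ρ_ref − ρ) = 2.72 × 1.72 km/(2.76 − 2.72) = 117 km.

117 km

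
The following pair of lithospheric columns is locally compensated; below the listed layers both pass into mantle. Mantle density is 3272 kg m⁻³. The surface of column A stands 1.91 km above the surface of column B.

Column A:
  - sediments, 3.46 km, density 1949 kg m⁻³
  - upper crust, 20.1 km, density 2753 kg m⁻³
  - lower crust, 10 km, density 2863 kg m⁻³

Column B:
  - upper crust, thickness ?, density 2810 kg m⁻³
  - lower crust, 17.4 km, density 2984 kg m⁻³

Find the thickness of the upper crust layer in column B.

17 km

Take the compensation level at the base of the deeper column (depth z_c below the surface of column A) and equate Σ ρ_i t_i down to z_c; mantle fills any gap and the z_c terms cancel.
Column A: 3.46×1949 + 20.1×2753 + 10×2863 + (z_c − 33.56)×3272
Column B: 1.91×0 + x×2810 + 17.4×2984 + (z_c − 1.91 − 17.4 − x)×3272
The z_c×3272 term appears on both sides and cancels. Collect the known terms of each column as K = Σ(ρt)_known − 3272 × (depth of known layers): K_A = 90708.84 − 3272×33.56 = −19099.48; K_B = 51921.6 − 3272×(1.91 + 17.4) = −11260.72.
Balance: K_A = K_B − x×(3272 − 2810), so x = (K_B − K_A)/(3272 − 2810) = 7838.76/462 = 17 km.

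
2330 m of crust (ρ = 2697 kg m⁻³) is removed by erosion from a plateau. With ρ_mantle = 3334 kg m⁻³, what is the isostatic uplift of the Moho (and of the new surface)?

1880 m

Unloading: uplift u = e ρ_c/ρ_m = 2330 m × 2697/3334 = 1880 m.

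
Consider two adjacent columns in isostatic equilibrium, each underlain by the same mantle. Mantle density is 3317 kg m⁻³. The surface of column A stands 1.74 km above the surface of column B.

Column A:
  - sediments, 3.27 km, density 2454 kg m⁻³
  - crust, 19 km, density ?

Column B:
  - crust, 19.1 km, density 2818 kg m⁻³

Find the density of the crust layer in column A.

2660 kg m⁻³

Take the compensation level at the base of the deeper column (depth z_c below the surface of column A) and equate Σ ρ_i t_i down to z_c; mantle fills any gap and the z_c terms cancel.
Column A: 3.27×2454 + 19×ρ + (z_c − 22.27)×3317
Column B: 1.74×0 + 19.1×2818 + (z_c − 1.74 − 19.1)×3317
The z_c×3317 term appears on both sides and cancels. Collect the known terms of each column as K = Σ(ρt)_known − 3317 × (depth of known layers): K_A = 8024.58 − 3317×22.27 = −65845.01; K_B = 53823.8 − 3317×(1.74 + 19.1) = −15302.48.
Balance: K_A + 19×ρ = K_B, so ρ = (K_B − K_A)/19 = 50542.5/19 = 2660 kg m⁻³.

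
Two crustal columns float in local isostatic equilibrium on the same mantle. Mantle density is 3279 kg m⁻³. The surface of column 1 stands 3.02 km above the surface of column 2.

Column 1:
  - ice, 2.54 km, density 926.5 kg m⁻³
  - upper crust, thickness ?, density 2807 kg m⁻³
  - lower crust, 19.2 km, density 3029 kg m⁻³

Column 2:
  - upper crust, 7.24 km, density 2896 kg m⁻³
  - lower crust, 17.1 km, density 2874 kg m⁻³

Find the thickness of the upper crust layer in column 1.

18.7 km

Take the compensation level at the base of the deeper column (depth z_c below the surface of column 1) and equate Σ ρ_i t_i down to z_c; mantle fills any gap and the z_c terms cancel.
Column 1: 2.54×926.5 + x×2807 + 19.2×3029 + (z_c − 21.74 − x)×3279
Column 2: 3.02×0 + 7.24×2896 + 17.1×2874 + (z_c − 3.02 − 24.34)×3279
The z_c×3279 term appears on both sides and cancels. Collect the known terms of each column as K = Σ(ρt)_known − 3279 × (depth of known layers): K_1 = 60510.11 − 3279×21.74 = −10775.35; K_2 = 70112.44 − 3279×(3.02 + 24.34) = −19601.
Balance: K_1 − x×(3279 − 2807) = K_2, so x = (K_1 − K_2)/(3279 − 2807) = 8825.65/472 = 18.7 km.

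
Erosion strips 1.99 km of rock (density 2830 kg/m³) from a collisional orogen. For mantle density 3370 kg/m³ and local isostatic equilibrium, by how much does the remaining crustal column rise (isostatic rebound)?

1.67 km

Unloading: uplift u = e ρ_c/ρ_m = 1.99 km × 2830/3370 = 1.67 km.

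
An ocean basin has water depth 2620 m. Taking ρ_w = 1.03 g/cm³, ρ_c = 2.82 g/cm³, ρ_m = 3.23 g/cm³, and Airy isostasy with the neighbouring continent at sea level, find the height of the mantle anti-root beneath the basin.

11400 m

For local isostatic compensation: replacing crust with seawater at the top is compensated by replacing crust with mantle at the base: d (ρ_c − ρ_w) = a (ρ_m − ρ_c).
a = d (ρ_c − ρ_w)/(ρ_m − ρ_c) = 2620 m × 1.79/0.41 = 11400 m.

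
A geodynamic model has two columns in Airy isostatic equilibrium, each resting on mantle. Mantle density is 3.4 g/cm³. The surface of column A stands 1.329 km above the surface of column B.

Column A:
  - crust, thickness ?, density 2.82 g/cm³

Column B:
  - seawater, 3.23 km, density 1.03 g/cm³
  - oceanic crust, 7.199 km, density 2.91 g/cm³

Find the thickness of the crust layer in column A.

Take the compensation level at the base of the deeper column (depth z_c below the surface of column A) and equate Σ ρ_i t_i down to z_c; mantle fills any gap and the z_c terms cancel.
Column A: x×2.82 + (z_c − 0 − x)×3.4
Column B: 1.329×0 + 3.23×1.03 + 7.199×2.91 + (z_c − 1.329 − 10.429)×3.4
The z_c×3.4 term appears on both sides and cancels. Collect the known terms of each column as K = Σ(ρt)_known − 3.4 × (depth of known layers): K_A = 0 − 3.4×0 = 0; K_B = 24.27599 − 3.4×(1.329 + 10.429) = −15.70121.
Balance: K_A − x×(3.4 − 2.82) = K_B, so x = (K_A − K_B)/(3.4 − 2.82) = 15.7012/0.58 = 27.1 km.

27.1 km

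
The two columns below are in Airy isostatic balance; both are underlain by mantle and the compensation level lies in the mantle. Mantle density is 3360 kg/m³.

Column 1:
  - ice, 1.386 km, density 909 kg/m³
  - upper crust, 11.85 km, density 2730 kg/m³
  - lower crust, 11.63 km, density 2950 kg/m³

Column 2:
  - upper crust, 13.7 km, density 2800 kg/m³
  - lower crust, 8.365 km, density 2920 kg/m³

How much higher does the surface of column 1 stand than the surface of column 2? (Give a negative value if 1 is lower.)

1.27 km

For any compensation level in the mantle, the mantle terms cancel and isostasy reduces to e = (Σt_1 − Σt_2) − (Σ(ρt)_1 − Σ(ρt)_2) / ρ_m.
Σt_1 = 24.866 km; Σt_2 = 22.065 km; Σ(ρt)_1 = 67918.874; Σ(ρt)_2 = 62785.8 (in km·kg/m³).
e = (24.866 − 22.065) − (67918.874 − 62785.8) / 3360 = 1.27 km.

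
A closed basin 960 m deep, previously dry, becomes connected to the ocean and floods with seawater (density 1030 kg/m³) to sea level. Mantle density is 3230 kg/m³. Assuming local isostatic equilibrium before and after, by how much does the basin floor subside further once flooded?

449 m

After flooding the water column is d + s deep. Its weight must equal the weight of mantle displaced by the extra subsidence s: (d + s) ρ_w = s ρ_m.
s = d ρ_w / (ρ_m − ρ_w) = 960 m × 1030/(3230 − 1030) = 449 m.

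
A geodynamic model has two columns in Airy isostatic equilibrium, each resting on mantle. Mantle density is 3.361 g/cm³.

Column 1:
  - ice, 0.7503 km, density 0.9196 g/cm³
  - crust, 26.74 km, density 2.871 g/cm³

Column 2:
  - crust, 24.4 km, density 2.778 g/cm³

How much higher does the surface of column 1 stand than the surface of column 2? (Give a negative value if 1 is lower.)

For any compensation level in the mantle, the mantle terms cancel and isostasy reduces to e = (Σt_1 − Σt_2) − (Σ(ρt)_1 − Σ(ρt)_2) / ρ_m.
Σt_1 = 27.4903 km; Σt_2 = 24.4 km; Σ(ρt)_1 = 77.4605159; Σ(ρt)_2 = 67.7832 (in km·g/cm³).
e = (27.4903 − 24.4) − (77.4605159 − 67.7832) / 3.361 = 0.211 km.

0.211 km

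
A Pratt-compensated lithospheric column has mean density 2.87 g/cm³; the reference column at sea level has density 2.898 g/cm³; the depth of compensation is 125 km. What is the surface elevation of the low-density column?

1.22 km

ρ_ref D = ρ (D + h) → h = D (ρ_ref − ρ)/ρ.
h = 125 km × (2.898 − 2.87)/2.87 = 1.22 km.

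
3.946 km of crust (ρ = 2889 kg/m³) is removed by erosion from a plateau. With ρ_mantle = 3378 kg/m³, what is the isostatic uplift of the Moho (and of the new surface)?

3.37 km

Unloading: uplift u = e ρ_c/ρ_m = 3.946 km × 2889/3378 = 3.37 km.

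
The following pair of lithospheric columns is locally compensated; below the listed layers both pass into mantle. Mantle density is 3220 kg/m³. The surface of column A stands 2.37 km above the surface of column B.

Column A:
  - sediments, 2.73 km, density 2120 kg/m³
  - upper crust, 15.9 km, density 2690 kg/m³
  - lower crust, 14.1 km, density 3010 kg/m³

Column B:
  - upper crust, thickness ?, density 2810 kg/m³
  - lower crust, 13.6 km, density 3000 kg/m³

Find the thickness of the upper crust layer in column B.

Take the compensation level at the base of the deeper column (depth z_c below the surface of column A) and equate Σ ρ_i t_i down to z_c; mantle fills any gap and the z_c terms cancel.
Column A: 2.73×2120 + 15.9×2690 + 14.1×3010 + (z_c − 32.73)×3220
Column B: 2.37×0 + x×2810 + 13.6×3000 + (z_c − 2.37 − 13.6 − x)×3220
The z_c×3220 term appears on both sides and cancels. Collect the known terms of each column as K = Σ(ρt)_known − 3220 × (depth of known layers): K_A = 90999.6 − 3220×32.73 = −14391; K_B = 40800 − 3220×(2.37 + 13.6) = −10623.4.
Balance: K_A = K_B − x×(3220 − 2810), so x = (K_B − K_A)/(3220 − 2810) = 3767.6/410 = 9.19 km.

9.19 km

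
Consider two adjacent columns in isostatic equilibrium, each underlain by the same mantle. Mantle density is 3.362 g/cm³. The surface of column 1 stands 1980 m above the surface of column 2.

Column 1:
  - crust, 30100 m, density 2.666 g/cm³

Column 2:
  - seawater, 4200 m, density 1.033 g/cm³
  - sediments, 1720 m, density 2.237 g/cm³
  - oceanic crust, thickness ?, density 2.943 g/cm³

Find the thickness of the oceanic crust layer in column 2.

6150 m

Take the compensation level at the base of the deeper column (depth z_c below the surface of column 1) and equate Σ ρ_i t_i down to z_c; mantle fills any gap and the z_c terms cancel.
Column 1: 30100×2.666 + (z_c − 30100)×3.362
Column 2: 1980×0 + 4200×1.033 + 1720×2.237 + x×2.943 + (z_c − 1980 − 5920 − x)×3.362
The z_c×3.362 term appears on both sides and cancels. Collect the known terms of each column as K = Σ(ρt)_known − 3.362 × (depth of known layers): K_1 = 80246.6 − 3.362×30100 = −20949.6; K_2 = 8186.24 − 3.362×(1980 + 5920) = −18373.56.
Balance: K_1 = K_2 − x×(3.362 − 2.943), so x = (K_2 − K_1)/(3.362 − 2.943) = 2576.04/0.419 = 6150 m.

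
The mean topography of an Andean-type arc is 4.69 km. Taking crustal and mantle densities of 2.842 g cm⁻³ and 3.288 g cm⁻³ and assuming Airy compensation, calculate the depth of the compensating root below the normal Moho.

29.9 km

Balancing pressure at the compensation depth: the weight of the topography is balanced by the buoyancy of the root, ρ_c h = (ρ_m − ρ_c) r.
r = h · ρ_c / (ρ_m − ρ_c) = 4.69 km × 2.842 / (3.288 − 2.842) = 29.9 km.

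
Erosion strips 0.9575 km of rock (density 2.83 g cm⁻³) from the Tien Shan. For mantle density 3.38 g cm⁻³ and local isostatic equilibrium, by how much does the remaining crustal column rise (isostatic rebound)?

0.802 km

Unloading: uplift u = e ρ_c/ρ_m = 0.9575 km × 2.83/3.38 = 0.802 km.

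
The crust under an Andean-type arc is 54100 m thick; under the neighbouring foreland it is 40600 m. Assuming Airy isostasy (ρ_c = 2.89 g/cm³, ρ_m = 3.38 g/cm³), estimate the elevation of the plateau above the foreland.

Excess crust Δ = 54100 m − 40600 m = 13500 m, split between elevation h and root r with h + r = Δ.
Airy balance ρ_c h = (ρ_m − ρ_c) r gives r = h ρ_c/(ρ_m − ρ_c), so h (1 + ρ_c/(ρ_m − ρ_c)) = Δ, i.e. h = Δ (ρ_m − ρ_c)/ρ_m.
h = 13500 m × 0.49/3.38 = 1960 m.

1960 m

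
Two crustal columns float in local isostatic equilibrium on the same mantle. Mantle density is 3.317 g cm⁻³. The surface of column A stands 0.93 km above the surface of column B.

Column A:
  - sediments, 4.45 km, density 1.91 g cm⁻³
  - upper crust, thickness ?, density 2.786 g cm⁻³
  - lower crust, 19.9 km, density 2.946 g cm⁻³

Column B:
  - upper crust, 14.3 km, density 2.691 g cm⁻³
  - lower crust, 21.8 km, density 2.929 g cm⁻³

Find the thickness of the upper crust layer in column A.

12.9 km

Take the compensation level at the base of the deeper column (depth z_c below the surface of column A) and equate Σ ρ_i t_i down to z_c; mantle fills any gap and the z_c terms cancel.
Column A: 4.45×1.91 + x×2.786 + 19.9×2.946 + (z_c − 24.35 − x)×3.317
Column B: 0.93×0 + 14.3×2.691 + 21.8×2.929 + (z_c − 0.93 − 36.1)×3.317
The z_c×3.317 term appears on both sides and cancels. Collect the known terms of each column as K = Σ(ρt)_known − 3.317 × (depth of known layers): K_A = 67.1249 − 3.317×24.35 = −13.64405; K_B = 102.3335 − 3.317×(0.93 + 36.1) = −20.49501.
Balance: K_A − x×(3.317 − 2.786) = K_B, so x = (K_A − K_B)/(3.317 − 2.786) = 6.85096/0.531 = 12.9 km.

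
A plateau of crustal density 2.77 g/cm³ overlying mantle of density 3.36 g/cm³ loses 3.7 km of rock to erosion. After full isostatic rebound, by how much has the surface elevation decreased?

Rebound u = e ρ_c/ρ_m = 3.7 km × 2.77/3.36 = 3.05 km.
Net surface drop = e − u = 3.7 km − 3.05 km = e (ρ_m − ρ_c)/ρ_m = 0.65 km.

0.65 km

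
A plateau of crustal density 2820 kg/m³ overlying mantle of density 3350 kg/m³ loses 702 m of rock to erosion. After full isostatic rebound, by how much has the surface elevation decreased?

111 m

Rebound u = e ρ_c/ρ_m = 702 m × 2820/3350 = 590.9 m.
Net surface drop = e − u = 702 m − 590.9 m = e (ρ_m − ρ_c)/ρ_m = 111 m.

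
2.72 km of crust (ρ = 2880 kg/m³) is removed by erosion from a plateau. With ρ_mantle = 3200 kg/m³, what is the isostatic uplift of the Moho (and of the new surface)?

2.45 km

Unloading: uplift u = e ρ_c/ρ_m = 2.72 km × 2880/3200 = 2.45 km.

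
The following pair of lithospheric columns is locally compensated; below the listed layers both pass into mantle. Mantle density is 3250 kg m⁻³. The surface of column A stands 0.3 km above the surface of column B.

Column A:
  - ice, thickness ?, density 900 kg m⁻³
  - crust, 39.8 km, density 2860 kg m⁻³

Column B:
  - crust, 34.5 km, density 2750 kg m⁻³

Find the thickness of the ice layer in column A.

Take the compensation level at the base of the deeper column (depth z_c below the surface of column A) and equate Σ ρ_i t_i down to z_c; mantle fills any gap and the z_c terms cancel.
Column A: x×900 + 39.8×2860 + (z_c − 39.8 − x)×3250
Column B: 0.3×0 + 34.5×2750 + (z_c − 0.3 − 34.5)×3250
The z_c×3250 term appears on both sides and cancels. Collect the known terms of each column as K = Σ(ρt)_known − 3250 × (depth of known layers): K_A = 113828 − 3250×39.8 = −15522; K_B = 94875 − 3250×(0.3 + 34.5) = −18225.
Balance: K_A − x×(3250 − 900) = K_B, so x = (K_A − K_B)/(3250 − 900) = 2703/2350 = 1.15 km.

1.15 km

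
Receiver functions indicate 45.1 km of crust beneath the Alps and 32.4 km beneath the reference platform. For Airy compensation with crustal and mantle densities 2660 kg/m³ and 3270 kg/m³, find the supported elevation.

Excess crust Δ = 45.1 km − 32.4 km = 12.7 km, split between elevation h and root r with h + r = Δ.
Airy balance ρ_c h = (ρ_m − ρ_c) r gives r = h ρ_c/(ρ_m − ρ_c), so h (1 + ρ_c/(ρ_m − ρ_c)) = Δ, i.e. h = Δ (ρ_m − ρ_c)/ρ_m.
h = 12.7 km × 610/3270 = 2.37 km.

2.37 km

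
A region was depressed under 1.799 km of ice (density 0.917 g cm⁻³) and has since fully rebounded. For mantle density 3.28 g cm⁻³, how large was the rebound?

0.503 km

Removing the load lets mantle flow back in; uplift u satisfies ρ_ice t = ρ_m u.
u = t ρ_ice/ρ_m = 1.799 km × 0.917/3.28 = 0.503 km.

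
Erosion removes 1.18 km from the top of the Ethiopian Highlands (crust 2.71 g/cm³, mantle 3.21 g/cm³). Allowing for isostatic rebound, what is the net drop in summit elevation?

0.184 km

Rebound u = e ρ_c/ρ_m = 1.18 km × 2.71/3.21 = 0.9962 km.
Net surface drop = e − u = 1.18 km − 0.9962 km = e (ρ_m − ρ_c)/ρ_m = 0.184 km.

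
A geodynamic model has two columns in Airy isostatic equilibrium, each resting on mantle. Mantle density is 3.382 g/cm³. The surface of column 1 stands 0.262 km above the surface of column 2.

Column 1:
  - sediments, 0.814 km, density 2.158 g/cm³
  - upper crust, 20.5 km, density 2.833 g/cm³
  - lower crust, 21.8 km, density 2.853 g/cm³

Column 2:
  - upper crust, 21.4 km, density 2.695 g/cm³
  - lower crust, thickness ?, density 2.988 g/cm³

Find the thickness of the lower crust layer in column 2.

Take the compensation level at the base of the deeper column (depth z_c below the surface of column 1) and equate Σ ρ_i t_i down to z_c; mantle fills any gap and the z_c terms cancel.
Column 1: 0.814×2.158 + 20.5×2.833 + 21.8×2.853 + (z_c − 43.114)×3.382
Column 2: 0.262×0 + 21.4×2.695 + x×2.988 + (z_c − 0.262 − 21.4 − x)×3.382
The z_c×3.382 term appears on both sides and cancels. Collect the known terms of each column as K = Σ(ρt)_known − 3.382 × (depth of known layers): K_1 = 122.028512 − 3.382×43.114 = −23.783036; K_2 = 57.673 − 3.382×(0.262 + 21.4) = −15.587884.
Balance: K_1 = K_2 − x×(3.382 − 2.988), so x = (K_2 − K_1)/(3.382 − 2.988) = 8.19515/0.394 = 20.8 km.

20.8 km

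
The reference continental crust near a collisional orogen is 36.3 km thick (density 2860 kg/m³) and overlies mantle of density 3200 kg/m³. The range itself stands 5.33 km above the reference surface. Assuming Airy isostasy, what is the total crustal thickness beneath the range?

86.5 km

Root depth r = h ρ_c / (ρ_m − ρ_c) = 5.33 km × 2860 / 340 = 44.83 km.
Total thickness = T + h + r = 36.3 km + 5.33 km + 44.83 km = 86.5 km.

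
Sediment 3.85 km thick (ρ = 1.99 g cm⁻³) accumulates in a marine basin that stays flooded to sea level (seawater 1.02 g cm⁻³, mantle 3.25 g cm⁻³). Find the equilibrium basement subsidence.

1.67 km

Submarine loading: the sediment displaces seawater, and the subsidence is in turn flooded, so s (ρ_m − ρ_w) = t (ρ_sed − ρ_w).
s = 3.85 km × (1.99 − 1.02) / (3.25 − 1.02) = 1.67 km.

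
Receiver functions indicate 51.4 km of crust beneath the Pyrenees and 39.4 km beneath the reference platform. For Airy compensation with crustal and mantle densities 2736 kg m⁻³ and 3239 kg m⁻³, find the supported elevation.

Excess crust Δ = 51.4 km − 39.4 km = 12 km, split between elevation h and root r with h + r = Δ.
Airy balance ρ_c h = (ρ_m − ρ_c) r gives r = h ρ_c/(ρ_m − ρ_c), so h (1 + ρ_c/(ρ_m − ρ_c)) = Δ, i.e. h = Δ (ρ_m − ρ_c)/ρ_m.
h = 12 km × 503/3239 = 1.86 km.

1.86 km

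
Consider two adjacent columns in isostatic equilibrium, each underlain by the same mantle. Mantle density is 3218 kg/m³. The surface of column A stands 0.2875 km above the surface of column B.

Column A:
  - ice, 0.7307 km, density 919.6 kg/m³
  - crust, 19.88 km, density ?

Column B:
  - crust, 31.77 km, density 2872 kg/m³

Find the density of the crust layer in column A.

Take the compensation level at the base of the deeper column (depth z_c below the surface of column A) and equate Σ ρ_i t_i down to z_c; mantle fills any gap and the z_c terms cancel.
Column A: 0.7307×919.6 + 19.88×ρ + (z_c − 20.6107)×3218
Column B: 0.2875×0 + 31.77×2872 + (z_c − 0.2875 − 31.77)×3218
The z_c×3218 term appears on both sides and cancels. Collect the known terms of each column as K = Σ(ρt)_known − 3218 × (depth of known layers): K_A = 671.95172 − 3218×20.6107 = −65653.2809; K_B = 91243.44 − 3218×(0.2875 + 31.77) = −11917.595.
Balance: K_A + 19.88×ρ = K_B, so ρ = (K_B − K_A)/19.88 = 53735.7/19.88 = 2700 kg/m³.

2700 kg/m³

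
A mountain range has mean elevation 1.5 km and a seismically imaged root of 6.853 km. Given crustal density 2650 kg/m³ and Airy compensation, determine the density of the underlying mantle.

Airy balance: ρ_c h = (ρ_m − ρ_c) r → ρ_m = ρ_c (1 + h/r).
ρ_m = 2650 × (1 + 1.5 km/6.853 km) = 3230 kg/m³.

3230 kg/m³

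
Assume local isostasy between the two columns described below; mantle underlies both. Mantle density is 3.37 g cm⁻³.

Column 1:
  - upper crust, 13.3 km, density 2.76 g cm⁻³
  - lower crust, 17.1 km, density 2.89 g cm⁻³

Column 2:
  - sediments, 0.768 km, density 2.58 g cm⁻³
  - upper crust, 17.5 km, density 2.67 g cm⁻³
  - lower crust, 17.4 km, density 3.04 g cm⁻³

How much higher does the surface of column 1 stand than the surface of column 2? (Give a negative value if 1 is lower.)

−0.676 km

For any compensation level in the mantle, the mantle terms cancel and isostasy reduces to e = (Σt_1 − Σt_2) − (Σ(ρt)_1 − Σ(ρt)_2) / ρ_m.
Σt_1 = 30.4 km; Σt_2 = 35.668 km; Σ(ρt)_1 = 86.127; Σ(ρt)_2 = 101.60244 (in km·g cm⁻³).
e = (30.4 − 35.668) − (86.127 − 101.60244) / 3.37 = −0.676 km.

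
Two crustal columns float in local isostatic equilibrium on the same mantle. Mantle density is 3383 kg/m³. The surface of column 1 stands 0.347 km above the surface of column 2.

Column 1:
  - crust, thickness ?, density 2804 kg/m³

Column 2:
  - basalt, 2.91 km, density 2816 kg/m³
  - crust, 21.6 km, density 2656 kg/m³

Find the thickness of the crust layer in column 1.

Take the compensation level at the base of the deeper column (depth z_c below the surface of column 1) and equate Σ ρ_i t_i down to z_c; mantle fills any gap and the z_c terms cancel.
Column 1: x×2804 + (z_c − 0 − x)×3383
Column 2: 0.347×0 + 2.91×2816 + 21.6×2656 + (z_c − 0.347 − 24.51)×3383
The z_c×3383 term appears on both sides and cancels. Collect the known terms of each column as K = Σ(ρt)_known − 3383 × (depth of known layers): K_1 = 0 − 3383×0 = 0; K_2 = 65564.16 − 3383×(0.347 + 24.51) = −18527.071.
Balance: K_1 − x×(3383 − 2804) = K_2, so x = (K_1 − K_2)/(3383 − 2804) = 18527.1/579 = 32 km.

32 km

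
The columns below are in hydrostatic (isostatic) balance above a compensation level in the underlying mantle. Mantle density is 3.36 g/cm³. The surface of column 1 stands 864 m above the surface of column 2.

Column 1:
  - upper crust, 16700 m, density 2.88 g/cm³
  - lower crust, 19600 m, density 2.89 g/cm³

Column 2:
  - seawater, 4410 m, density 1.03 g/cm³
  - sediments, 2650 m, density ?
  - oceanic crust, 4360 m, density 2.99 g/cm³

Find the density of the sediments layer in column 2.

2.44 g/cm³

Take the compensation level at the base of the deeper column (depth z_c below the surface of column 1) and equate Σ ρ_i t_i down to z_c; mantle fills any gap and the z_c terms cancel.
Column 1: 16700×2.88 + 19600×2.89 + (z_c − 36300)×3.36
Column 2: 864×0 + 4410×1.03 + 2650×ρ + 4360×2.99 + (z_c − 864 − 11420)×3.36
The z_c×3.36 term appears on both sides and cancels. Collect the known terms of each column as K = Σ(ρt)_known − 3.36 × (depth of known layers): K_1 = 104740 − 3.36×36300 = −17228; K_2 = 17578.7 − 3.36×(864 + 11420) = −23695.54.
Balance: K_1 = K_2 + 2650×ρ, so ρ = (K_1 − K_2)/2650 = 6467.54/2650 = 2.44 g/cm³.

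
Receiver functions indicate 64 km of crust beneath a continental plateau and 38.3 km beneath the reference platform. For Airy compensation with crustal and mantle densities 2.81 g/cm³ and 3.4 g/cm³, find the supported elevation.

4.46 km

Excess crust Δ = 64 km − 38.3 km = 25.7 km, split between elevation h and root r with h + r = Δ.
Airy balance ρ_c h = (ρ_m − ρ_c) r gives r = h ρ_c/(ρ_m − ρ_c), so h (1 + ρ_c/(ρ_m − ρ_c)) = Δ, i.e. h = Δ (ρ_m − ρ_c)/ρ_m.
h = 25.7 km × 0.59/3.4 = 4.46 km.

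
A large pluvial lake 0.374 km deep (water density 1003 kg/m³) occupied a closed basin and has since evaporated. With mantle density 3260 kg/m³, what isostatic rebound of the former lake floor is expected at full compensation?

0.115 km

u = d ρ_w/ρ_m = 0.374 km × 1003/3260 = 0.115 km.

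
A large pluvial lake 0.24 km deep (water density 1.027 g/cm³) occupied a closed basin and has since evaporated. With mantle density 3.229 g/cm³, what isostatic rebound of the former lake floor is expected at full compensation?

u = d ρ_w/ρ_m = 0.24 km × 1.027/3.229 = 0.0763 km.

0.0763 km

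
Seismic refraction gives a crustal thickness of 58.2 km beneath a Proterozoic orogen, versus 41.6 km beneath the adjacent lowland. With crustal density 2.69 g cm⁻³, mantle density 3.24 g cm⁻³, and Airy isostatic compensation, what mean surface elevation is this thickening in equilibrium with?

2.82 km

Excess crust Δ = 58.2 km − 41.6 km = 16.6 km, split between elevation h and root r with h + r = Δ.
Airy balance ρ_c h = (ρ_m − ρ_c) r gives r = h ρ_c/(ρ_m − ρ_c), so h (1 + ρ_c/(ρ_m − ρ_c)) = Δ, i.e. h = Δ (ρ_m − ρ_c)/ρ_m.
h = 16.6 km × 0.55/3.24 = 2.82 km.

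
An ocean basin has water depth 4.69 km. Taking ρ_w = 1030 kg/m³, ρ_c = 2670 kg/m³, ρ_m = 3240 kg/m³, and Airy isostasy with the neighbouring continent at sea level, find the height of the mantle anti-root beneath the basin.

13.5 km

Equating mass per unit area of the two columns: replacing crust with seawater at the top is compensated by replacing crust with mantle at the base: d (ρ_c − ρ_w) = a (ρ_m − ρ_c).
a = d (ρ_c − ρ_w)/(ρ_m − ρ_c) = 4.69 km × 1640/570 = 13.5 km.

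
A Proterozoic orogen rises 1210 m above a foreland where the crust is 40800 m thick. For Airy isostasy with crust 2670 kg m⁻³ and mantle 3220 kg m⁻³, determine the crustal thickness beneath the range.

47900 m

Root depth r = h ρ_c / (ρ_m − ρ_c) = 1210 m × 2670 / 550 = 5874 m.
Total thickness = T + h + r = 40800 m + 1210 m + 5874 m = 47900 m.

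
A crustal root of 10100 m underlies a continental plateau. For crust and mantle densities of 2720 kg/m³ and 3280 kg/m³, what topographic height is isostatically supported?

2080 m

Isostatic balance requires: ρ_c h = (ρ_m − ρ_c) r.
h = r (ρ_m − ρ_c) / ρ_c = 10100 m × (3280 − 2720) / 2720 = 2080 m.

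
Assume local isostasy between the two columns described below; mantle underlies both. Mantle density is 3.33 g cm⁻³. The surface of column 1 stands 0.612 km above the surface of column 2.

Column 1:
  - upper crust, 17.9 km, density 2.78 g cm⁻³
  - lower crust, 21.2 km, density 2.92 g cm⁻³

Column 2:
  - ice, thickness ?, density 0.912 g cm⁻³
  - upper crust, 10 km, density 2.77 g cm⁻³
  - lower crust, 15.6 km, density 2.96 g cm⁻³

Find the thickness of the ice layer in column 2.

Take the compensation level at the base of the deeper column (depth z_c below the surface of column 1) and equate Σ ρ_i t_i down to z_c; mantle fills any gap and the z_c terms cancel.
Column 1: 17.9×2.78 + 21.2×2.92 + (z_c − 39.1)×3.33
Column 2: 0.612×0 + x×0.912 + 10×2.77 + 15.6×2.96 + (z_c − 0.612 − 25.6 − x)×3.33
The z_c×3.33 term appears on both sides and cancels. Collect the known terms of each column as K = Σ(ρt)_known − 3.33 × (depth of known layers): K_1 = 111.666 − 3.33×39.1 = −18.537; K_2 = 73.876 − 3.33×(0.612 + 25.6) = −13.40996.
Balance: K_1 = K_2 − x×(3.33 − 0.912), so x = (K_2 − K_1)/(3.33 − 0.912) = 5.12704/2.418 = 2.12 km.

2.12 km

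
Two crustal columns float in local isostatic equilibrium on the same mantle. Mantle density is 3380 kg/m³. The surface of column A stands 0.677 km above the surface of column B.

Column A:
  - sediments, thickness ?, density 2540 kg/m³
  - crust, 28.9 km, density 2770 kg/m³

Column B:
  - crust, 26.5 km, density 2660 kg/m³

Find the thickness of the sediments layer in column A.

Take the compensation level at the base of the deeper column (depth z_c below the surface of column A) and equate Σ ρ_i t_i down to z_c; mantle fills any gap and the z_c terms cancel.
Column A: x×2540 + 28.9×2770 + (z_c − 28.9 − x)×3380
Column B: 0.677×0 + 26.5×2660 + (z_c − 0.677 − 26.5)×3380
The z_c×3380 term appears on both sides and cancels. Collect the known terms of each column as K = Σ(ρt)_known − 3380 × (depth of known layers): K_A = 80053 − 3380×28.9 = −17629; K_B = 70490 − 3380×(0.677 + 26.5) = −21368.26.
Balance: K_A − x×(3380 − 2540) = K_B, so x = (K_A − K_B)/(3380 − 2540) = 3739.26/840 = 4.45 km.

4.45 km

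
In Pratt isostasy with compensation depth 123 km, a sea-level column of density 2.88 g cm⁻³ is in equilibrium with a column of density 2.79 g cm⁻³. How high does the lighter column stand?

ρ_ref D = ρ (D + h) → h = D (ρ_ref − ρ)/ρ.
h = 123 km × (2.88 − 2.79)/2.79 = 3.97 km.

3.97 km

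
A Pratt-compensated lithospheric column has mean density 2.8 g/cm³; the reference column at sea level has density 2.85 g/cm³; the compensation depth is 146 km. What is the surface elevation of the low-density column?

ρ_ref D = ρ (D + h) → h = D (ρ_ref − ρ)/ρ.
h = 146 km × (2.85 − 2.8)/2.8 = 2.61 km.

2.61 km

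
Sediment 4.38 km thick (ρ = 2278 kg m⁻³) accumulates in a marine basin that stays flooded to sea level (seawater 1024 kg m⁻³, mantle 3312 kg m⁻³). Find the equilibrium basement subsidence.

2.4 km

Submarine loading: the sediment displaces seawater, and the subsidence is in turn flooded, so s (ρ_m − ρ_w) = t (ρ_sed − ρ_w).
s = 4.38 km × (2278 − 1024) / (3312 − 1024) = 2.4 km.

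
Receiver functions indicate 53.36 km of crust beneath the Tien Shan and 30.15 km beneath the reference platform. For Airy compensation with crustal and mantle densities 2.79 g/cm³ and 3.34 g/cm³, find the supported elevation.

Excess crust Δ = 53.36 km − 30.15 km = 23.21 km, split between elevation h and root r with h + r = Δ.
Airy balance ρ_c h = (ρ_m − ρ_c) r gives r = h ρ_c/(ρ_m − ρ_c), so h (1 + ρ_c/(ρ_m − ρ_c)) = Δ, i.e. h = Δ (ρ_m − ρ_c)/ρ_m.
h = 23.21 km × 0.55/3.34 = 3.82 km.

3.82 km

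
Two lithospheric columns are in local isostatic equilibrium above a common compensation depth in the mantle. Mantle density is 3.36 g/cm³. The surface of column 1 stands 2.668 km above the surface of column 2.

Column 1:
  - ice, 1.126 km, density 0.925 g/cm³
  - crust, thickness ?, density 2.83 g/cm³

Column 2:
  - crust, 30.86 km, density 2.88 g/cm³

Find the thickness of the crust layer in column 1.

39.7 km

Take the compensation level at the base of the deeper column (depth z_c below the surface of column 1) and equate Σ ρ_i t_i down to z_c; mantle fills any gap and the z_c terms cancel.
Column 1: 1.126×0.925 + x×2.83 + (z_c − 1.126 − x)×3.36
Column 2: 2.668×0 + 30.86×2.88 + (z_c − 2.668 − 30.86)×3.36
The z_c×3.36 term appears on both sides and cancels. Collect the known terms of each column as K = Σ(ρt)_known − 3.36 × (depth of known layers): K_1 = 1.04155 − 3.36×1.126 = −2.74181; K_2 = 88.8768 − 3.36×(2.668 + 30.86) = −23.77728.
Balance: K_1 − x×(3.36 − 2.83) = K_2, so x = (K_1 − K_2)/(3.36 − 2.83) = 21.0355/0.53 = 39.7 km.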